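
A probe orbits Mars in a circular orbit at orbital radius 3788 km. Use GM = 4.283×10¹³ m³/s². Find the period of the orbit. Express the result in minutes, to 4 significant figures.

T ≈ 118.0 minutes

r = 3788 km = 3.788×10⁶ m.
Kepler's third law: T = 2π√(r³/μ) = 2π√((3.788×10⁶)³ / 4.283×10¹³).
r³/μ = 1.269×10⁶ s², so T = 2π × 1.127×10³ = 7.078×10³ s.
Converting: 7.078×10³ s ÷ 60.00 = 118.0 minutes.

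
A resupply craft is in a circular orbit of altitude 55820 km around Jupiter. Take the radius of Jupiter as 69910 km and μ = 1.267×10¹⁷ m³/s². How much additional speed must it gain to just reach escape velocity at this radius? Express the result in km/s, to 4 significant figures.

Δv ≈ 13.15 km/s

r = 69910 + 55820 = 125730 km = 1.2573×10⁸ m.
Circular speed v_c = √(μ/r) = 31740 m/s.
Escape speed v_esc = √(2μ/r) = √2 × v_c = 44890 m/s.
Δv = v_esc − v_c = 13150 m/s = 13.15 km/s.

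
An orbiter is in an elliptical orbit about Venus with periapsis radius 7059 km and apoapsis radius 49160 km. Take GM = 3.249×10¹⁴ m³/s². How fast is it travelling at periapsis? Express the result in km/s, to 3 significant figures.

v ≈ 8.97 km/s

Semi-major axis a = (r_p + r_a)/2 = 28110 km = 2.811×10⁷ m.
Vis-viva: v² = μ(2/r − 1/a) = 3.249×10¹⁴ × (2.833×10⁻⁷ − 3.558×10⁻⁸) = 8.049×10⁷ m²/s².
v = 8972 m/s = 8.972 km/s.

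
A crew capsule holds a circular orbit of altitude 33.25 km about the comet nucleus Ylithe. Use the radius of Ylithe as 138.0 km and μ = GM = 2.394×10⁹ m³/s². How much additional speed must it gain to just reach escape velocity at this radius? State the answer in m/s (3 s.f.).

r = 138.0 + 33.25 = 171.25 km = 1.7125×10⁵ m.
Circular speed v_c = √(μ/r) = 118.2 m/s.
Escape speed v_esc = √(2μ/r) = √2 × v_c = 167.2 m/s.
Δv = v_esc − v_c = 48.97 m/s.

Δv ≈ 49.0 m/s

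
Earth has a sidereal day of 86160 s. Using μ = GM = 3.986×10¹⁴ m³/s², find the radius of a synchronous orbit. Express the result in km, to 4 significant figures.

r_sync ≈ 42160 km

A synchronous orbit has period T, so by Kepler's third law a = (μT²/4π²)^(1/3).
μT²/4π² = 3.986×10¹⁴ × (8.616×10⁴)² / 39.48 = 7.495×10²² m³.
a = 4.216×10⁷ m = 42163 km.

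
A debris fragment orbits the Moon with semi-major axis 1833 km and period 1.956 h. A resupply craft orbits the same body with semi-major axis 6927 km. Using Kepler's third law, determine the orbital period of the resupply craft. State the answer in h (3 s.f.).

T₂ ≈ 14.4 h

Kepler's third law: T² ∝ a³, so T₂ = T₁ (a₂/a₁)^(3/2).
a₂/a₁ = 3.779, (a₂/a₁)^(3/2) = 7.346.
T₂ = 1.956 × 7.346 = 14.37 h.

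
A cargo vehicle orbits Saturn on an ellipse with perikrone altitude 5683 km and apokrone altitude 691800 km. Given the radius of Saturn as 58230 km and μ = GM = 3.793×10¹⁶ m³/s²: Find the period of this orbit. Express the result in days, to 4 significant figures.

T ≈ 3.066 days

r_p = 58230 + 5683 = 63913 km = 6.3913×10⁷ m.
r_a = 58230 + 691800 = 750030 km = 7.5003×10⁸ m.
Semi-major axis a = (r_p + r_a)/2 = (63913 + 7.5003×10⁵)/2 = 4.0697×10⁵ km = 4.070×10⁸ m.
By Kepler's third law T = 2π√(a³/μ) = 2π × 4.216×10⁴ = 2.649×10⁵ s.
= 3.066 days.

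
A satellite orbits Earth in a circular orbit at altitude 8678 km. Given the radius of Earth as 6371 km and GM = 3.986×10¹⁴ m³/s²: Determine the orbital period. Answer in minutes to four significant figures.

T ≈ 306.2 minutes

r = 6371 + 8678 = 15049 km = 1.5049×10⁷ m.
Kepler's third law: T = 2π√(r³/μ) = 2π√((1.505×10⁷)³ / 3.986×10¹⁴).
r³/μ = 8.550×10⁶ s², so T = 2π × 2.924×10³ = 1.837×10⁴ s.
Converting: 1.837×10⁴ s ÷ 60.00 = 306.2 minutes.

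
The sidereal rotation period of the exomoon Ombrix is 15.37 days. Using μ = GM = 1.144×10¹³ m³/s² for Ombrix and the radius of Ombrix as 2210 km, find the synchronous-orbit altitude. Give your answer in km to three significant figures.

h_sync ≈ 77700 km

T = 15.37 days = 1.328×10⁶ s.
A synchronous orbit has period T, so by Kepler's third law a = (μT²/4π²)^(1/3).
μT²/4π² = 1.144×10¹³ × (1.328×10⁶)² / 39.48 = 5.110×10²³ m³.
a = 7.995×10⁷ m = 79949 km.
Altitude h = a − R = 79949 − 2210 = 77739 km.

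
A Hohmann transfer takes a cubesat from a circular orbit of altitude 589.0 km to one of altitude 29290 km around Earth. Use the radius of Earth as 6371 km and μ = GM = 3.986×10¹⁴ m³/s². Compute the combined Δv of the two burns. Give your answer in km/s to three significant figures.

Δv_total ≈ 3.65 km/s

r₁ = 6371 + 589.0 = 6960.0 km = 6.9600×10⁶ m.
r₂ = 6371 + 29290 = 35661 km = 3.5661×10⁷ m.
Transfer ellipse a_t = (r₁ + r₂)/2 = 2.131×10⁷ m.
At r₁: circular v_c1 = √(μ/r₁) = 7568 m/s; transfer-perigee v_p = √[μ(2/r₁ − 1/a_t)] = 9790 m/s.
Δv₁ = v_p − v_c1 = 2222 m/s.
At r₂: circular v_c2 = √(μ/r₂) = 3343 m/s; transfer-apogee v_a = √[μ(2/r₂ − 1/a_t)] = 1911 m/s.
Δv₂ = v_c2 − v_a = 1433 m/s.
Total Δv = Δv₁ + Δv₂ = 3655 m/s = 3.655 km/s.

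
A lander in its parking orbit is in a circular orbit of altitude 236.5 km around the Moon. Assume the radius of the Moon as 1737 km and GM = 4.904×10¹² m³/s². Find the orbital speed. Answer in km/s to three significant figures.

v ≈ 1.58 km/s

r = 1737 + 236.5 = 1973.5 km = 1.9735×10⁶ m.
For a circular orbit v = √(μ/r) = √(4.904×10¹² / 1.974×10⁶) = √(2.485×10⁶) = 1576 m/s.
That is 1.576 km/s.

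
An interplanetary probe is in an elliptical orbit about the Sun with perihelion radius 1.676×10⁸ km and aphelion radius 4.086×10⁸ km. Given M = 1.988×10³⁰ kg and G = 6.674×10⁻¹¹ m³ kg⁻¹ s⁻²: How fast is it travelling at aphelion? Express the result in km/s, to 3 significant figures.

μ = GM = 6.674×10⁻¹¹ × 1.988×10³⁰ = 1.327×10²⁰ m³/s².
Semi-major axis a = (r_p + r_a)/2 = 2.8810×10⁸ km = 2.881×10¹¹ m.
Vis-viva: v² = μ(2/r − 1/a) = 1.327×10²⁰ × (4.895×10⁻¹² − 3.471×10⁻¹²) = 1.889×10⁸ m²/s².
v = 13740 m/s = 13.74 km/s.

v ≈ 13.7 km/s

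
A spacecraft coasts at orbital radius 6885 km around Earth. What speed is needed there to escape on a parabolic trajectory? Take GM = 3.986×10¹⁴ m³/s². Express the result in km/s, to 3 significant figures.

v_esc ≈ 10.8 km/s

r = 6885 km = 6.885×10⁶ m.
Escape speed v_esc = √(2μ/r) = √(2 × 3.986×10¹⁴ / 6.885×10⁶) = √(1.158×10⁸) = 10760 m/s.
= 10.76 km/s.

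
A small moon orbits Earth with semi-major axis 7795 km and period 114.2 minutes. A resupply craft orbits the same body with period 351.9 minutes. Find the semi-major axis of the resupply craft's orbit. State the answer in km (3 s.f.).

a₂ ≈ 16500 km

Kepler's third law: a³ ∝ T², so a₂ = a₁ (T₂/T₁)^(2/3).
T₂/T₁ = 3.081, (T₂/T₁)^(2/3) = 2.118.
a₂ = 7795 × 2.118 = 16510 km.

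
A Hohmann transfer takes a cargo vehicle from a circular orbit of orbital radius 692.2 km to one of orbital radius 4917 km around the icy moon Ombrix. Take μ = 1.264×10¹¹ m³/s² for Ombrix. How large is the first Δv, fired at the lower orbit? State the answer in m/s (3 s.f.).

Δv ≈ 138 m/s

r₁ = 692.2 km = 6.922×10⁵ m.
r₂ = 4917 km = 4.917×10⁶ m.
Transfer ellipse a_t = (r₁ + r₂)/2 = 2.805×10⁶ m.
At r₁: circular v_c1 = √(μ/r₁) = 427.3 m/s; transfer-periapsis v_p = √[μ(2/r₁ − 1/a_t)] = 565.8 m/s.
Δv₁ = v_p − v_c1 = 138.5 m/s.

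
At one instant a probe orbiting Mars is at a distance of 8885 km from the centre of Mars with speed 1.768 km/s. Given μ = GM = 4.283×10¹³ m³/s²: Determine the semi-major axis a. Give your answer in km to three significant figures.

r = 8.885×10⁶ m.
Vis-viva rearranged: 1/a = 2/r − v²/μ = 2.251×10⁻⁷ − 7.298×10⁻⁸ = 1.521×10⁻⁷ m⁻¹.
a = 6.574×10⁶ m = 6573.9 km.

a ≈ 6570 km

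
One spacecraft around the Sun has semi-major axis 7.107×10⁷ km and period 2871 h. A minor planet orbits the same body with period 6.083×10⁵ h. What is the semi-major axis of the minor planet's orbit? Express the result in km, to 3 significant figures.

a₂ ≈ 2.53×10⁹ km

Kepler's third law: a³ ∝ T², so a₂ = a₁ (T₂/T₁)^(2/3).
T₂/T₁ = 211.9, (T₂/T₁)^(2/3) = 35.54.
a₂ = 7.107×10⁷ × 35.54 = 2.526×10⁹ km.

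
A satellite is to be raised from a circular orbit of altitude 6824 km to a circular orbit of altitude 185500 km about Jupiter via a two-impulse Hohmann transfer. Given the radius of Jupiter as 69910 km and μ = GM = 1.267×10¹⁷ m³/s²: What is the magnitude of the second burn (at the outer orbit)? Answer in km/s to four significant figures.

r₁ = 69910 + 6824 = 76734 km = 7.6734×10⁷ m.
r₂ = 69910 + 185500 = 255410 km = 2.5541×10⁸ m.
Transfer ellipse a_t = (r₁ + r₂)/2 = 1.661×10⁸ m.
At r₁: circular v_c1 = √(μ/r₁) = 40630 m/s; transfer-perijove v_p = √[μ(2/r₁ − 1/a_t)] = 50390 m/s.
At r₂: circular v_c2 = √(μ/r₂) = 22270 m/s; transfer-apojove v_a = √[μ(2/r₂ − 1/a_t)] = 15140 m/s.
Δv₂ = v_c2 − v_a = 7133 m/s.
= 7.133 km/s.

Δv ≈ 7.133 km/s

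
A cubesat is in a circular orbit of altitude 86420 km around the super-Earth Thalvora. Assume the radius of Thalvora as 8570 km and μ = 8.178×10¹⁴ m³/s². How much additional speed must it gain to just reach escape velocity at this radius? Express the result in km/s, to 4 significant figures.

Δv ≈ 1.215 km/s

r = 8570 + 86420 = 94990 km = 9.4990×10⁷ m.
Circular speed v_c = √(μ/r) = 2934 m/s.
Escape speed v_esc = √(2μ/r) = √2 × v_c = 4150 m/s.
Δv = v_esc − v_c = 1215 m/s = 1.215 km/s.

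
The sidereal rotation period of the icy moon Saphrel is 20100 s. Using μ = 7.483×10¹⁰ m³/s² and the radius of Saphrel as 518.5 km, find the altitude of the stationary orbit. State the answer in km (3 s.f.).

A synchronous orbit has period T, so by Kepler's third law a = (μT²/4π²)^(1/3).
μT²/4π² = 7.483×10¹⁰ × (2.010×10⁴)² / 39.48 = 7.658×10¹⁷ m³.
a = 9.149×10⁵ m = 914.89 km.
Altitude h = a − R = 914.89 − 518.5 = 396.39 km.

h_sync ≈ 396 km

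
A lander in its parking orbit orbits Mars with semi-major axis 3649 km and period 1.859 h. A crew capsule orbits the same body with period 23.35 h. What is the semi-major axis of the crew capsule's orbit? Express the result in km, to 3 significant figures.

Kepler's third law: a³ ∝ T², so a₂ = a₁ (T₂/T₁)^(2/3).
T₂/T₁ = 12.56, (T₂/T₁)^(2/3) = 5.403.
a₂ = 3649 × 5.403 = 19720 km.

a₂ ≈ 19700 km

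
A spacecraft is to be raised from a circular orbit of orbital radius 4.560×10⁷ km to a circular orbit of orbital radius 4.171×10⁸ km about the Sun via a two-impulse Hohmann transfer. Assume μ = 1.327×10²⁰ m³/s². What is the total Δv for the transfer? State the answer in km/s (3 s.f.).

r₁ = 4.560×10⁷ km = 4.560×10¹⁰ m.
r₂ = 4.171×10⁸ km = 4.171×10¹¹ m.
Transfer ellipse a_t = (r₁ + r₂)/2 = 2.314×10¹¹ m.
At r₁: circular v_c1 = √(μ/r₁) = 53950 m/s; transfer-perihelion v_p = √[μ(2/r₁ − 1/a_t)] = 72430 m/s.
Δv₁ = v_p − v_c1 = 18490 m/s.
At r₂: circular v_c2 = √(μ/r₂) = 17840 m/s; transfer-aphelion v_a = √[μ(2/r₂ − 1/a_t)] = 7919 m/s.
Δv₂ = v_c2 − v_a = 9918 m/s.
Total Δv = Δv₁ + Δv₂ = 28410 m/s = 28.41 km/s.

Δv_total ≈ 28.4 km/s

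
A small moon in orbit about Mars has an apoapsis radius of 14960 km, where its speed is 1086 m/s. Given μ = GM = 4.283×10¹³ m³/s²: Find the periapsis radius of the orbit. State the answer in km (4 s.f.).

r_a = 1.496×10⁷ m.
Specific energy ε = v²/2 − μ/r = -2.273×10⁶ J/kg, so a = −μ/(2ε) = 9.420×10⁶ m.
The apsides satisfy r_p + r_a = 2a, so the periapsis radius is 2a − r_a = 3.881×10⁶ m = 3880.7 km.

periapsis radius ≈ 3881 km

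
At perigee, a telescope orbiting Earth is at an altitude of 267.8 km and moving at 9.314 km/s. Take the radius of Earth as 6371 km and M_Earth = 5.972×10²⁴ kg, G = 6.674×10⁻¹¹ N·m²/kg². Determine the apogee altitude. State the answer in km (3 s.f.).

μ = GM = 6.674×10⁻¹¹ × 5.972×10²⁴ = 3.986×10¹⁴ m³/s².
r_p = 6371 + 267.8 = 6638.8 km = 6.639×10⁶ m.
Specific energy ε = v²/2 − μ/r = -1.666×10⁷ J/kg, so a = −μ/(2ε) = 1.196×10⁷ m.
The apsides satisfy r_p + r_a = 2a, so the apogee radius is 2a − r_p = 1.728×10⁷ m = 17283 km.
Apogee altitude = 17283 − 6371 = 10912 km.

apogee altitude ≈ 10900 km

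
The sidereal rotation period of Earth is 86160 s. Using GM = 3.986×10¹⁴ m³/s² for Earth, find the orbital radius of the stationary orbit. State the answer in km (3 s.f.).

r_sync ≈ 42200 km

A synchronous orbit has period T, so by Kepler's third law a = (μT²/4π²)^(1/3).
μT²/4π² = 3.986×10¹⁴ × (8.616×10⁴)² / 39.48 = 7.495×10²² m³.
a = 4.216×10⁷ m = 42163 km.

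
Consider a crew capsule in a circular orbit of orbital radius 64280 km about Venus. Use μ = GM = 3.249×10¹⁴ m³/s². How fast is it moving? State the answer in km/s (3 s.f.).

v ≈ 2.25 km/s

r = 64280 km = 6.428×10⁷ m.
For a circular orbit v = √(μ/r) = √(3.249×10¹⁴ / 6.428×10⁷) = √(5.054×10⁶) = 2248 m/s.
That is 2.248 km/s.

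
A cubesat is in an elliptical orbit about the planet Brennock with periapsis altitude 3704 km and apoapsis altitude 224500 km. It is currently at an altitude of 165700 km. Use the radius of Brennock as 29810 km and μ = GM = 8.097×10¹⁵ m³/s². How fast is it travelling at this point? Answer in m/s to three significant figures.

v ≈ 5150 m/s

r_p = 29810 + 3704 = 33514 km = 3.3514×10⁷ m.
r_a = 29810 + 224500 = 254310 km = 2.5431×10⁸ m.
r = 29810 + 165700 = 1.9551×10⁵ km = 1.955×10⁸ m.
Semi-major axis a = (r_p + r_a)/2 = 1.4391×10⁵ km = 1.439×10⁸ m.
Vis-viva: v² = μ(2/r − 1/a) = 8.097×10¹⁵ × (1.023×10⁻⁸ − 6.949×10⁻⁹) = 2.657×10⁷ m²/s².
v = 5154 m/s.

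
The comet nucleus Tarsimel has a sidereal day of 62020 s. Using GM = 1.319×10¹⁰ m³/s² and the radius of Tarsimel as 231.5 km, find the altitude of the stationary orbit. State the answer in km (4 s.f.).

A synchronous orbit has period T, so by Kepler's third law a = (μT²/4π²)^(1/3).
μT²/4π² = 1.319×10¹⁰ × (6.202×10⁴)² / 39.48 = 1.285×10¹⁸ m³.
a = 1.087×10⁶ m = 1087.2 km.
Altitude h = a − R = 1087.2 − 231.5 = 855.72 km.

h_sync ≈ 855.7 km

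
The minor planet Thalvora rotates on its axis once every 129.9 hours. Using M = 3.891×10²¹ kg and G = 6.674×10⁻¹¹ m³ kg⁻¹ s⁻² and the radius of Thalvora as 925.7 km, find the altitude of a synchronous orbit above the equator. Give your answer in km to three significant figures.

μ = GM = 6.674×10⁻¹¹ × 3.891×10²¹ = 2.597×10¹¹ m³/s².
T = 129.9 hours = 4.676×10⁵ s.
A synchronous orbit has period T, so by Kepler's third law a = (μT²/4π²)^(1/3).
μT²/4π² = 2.597×10¹¹ × (4.676×10⁵)² / 39.48 = 1.439×10²¹ m³.
a = 1.129×10⁷ m = 11289 km.
Altitude h = a − R = 11289 − 925.7 = 10363 km.

h_sync ≈ 10400 km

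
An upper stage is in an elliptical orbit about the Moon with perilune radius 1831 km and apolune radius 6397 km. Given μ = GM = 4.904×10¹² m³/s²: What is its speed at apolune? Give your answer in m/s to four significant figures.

Semi-major axis a = (r_p + r_a)/2 = 4114.0 km = 4.114×10⁶ m.
Vis-viva: v² = μ(2/r − 1/a) = 4.904×10¹² × (3.126×10⁻⁷ − 2.431×10⁻⁷) = 3.412×10⁵ m²/s².
v = 584.1 m/s.

v ≈ 584.1 m/s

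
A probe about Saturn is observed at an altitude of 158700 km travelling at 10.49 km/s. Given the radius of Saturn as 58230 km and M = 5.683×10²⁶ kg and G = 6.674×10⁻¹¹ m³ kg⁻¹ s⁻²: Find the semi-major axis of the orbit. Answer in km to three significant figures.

μ = GM = 6.674×10⁻¹¹ × 5.683×10²⁶ = 3.793×10¹⁶ m³/s².
r = 58230 + 158700 = 2.1693×10⁵ km = 2.169×10⁸ m.
Vis-viva rearranged: 1/a = 2/r − v²/μ = 9.220×10⁻⁹ − 2.901×10⁻⁹ = 6.318×10⁻⁹ m⁻¹.
a = 1.583×10⁸ m = 1.5827×10⁵ km.

a ≈ 1.58×10⁵ km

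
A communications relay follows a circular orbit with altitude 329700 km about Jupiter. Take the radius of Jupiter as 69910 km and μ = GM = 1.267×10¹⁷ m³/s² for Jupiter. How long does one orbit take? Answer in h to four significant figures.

r = 69910 + 329700 = 399610 km = 3.9961×10⁸ m.
Kepler's third law: T = 2π√(r³/μ) = 2π√((3.996×10⁸)³ / 1.267×10¹⁷).
r³/μ = 5.037×10⁸ s², so T = 2π × 2.244×10⁴ = 1.410×10⁵ s.
Converting: 1.410×10⁵ s ÷ 3600 = 39.17 h.

T ≈ 39.17 h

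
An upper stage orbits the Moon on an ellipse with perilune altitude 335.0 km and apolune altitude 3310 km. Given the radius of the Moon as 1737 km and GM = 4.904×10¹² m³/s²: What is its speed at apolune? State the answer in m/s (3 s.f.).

r_p = 1737 + 335.0 = 2072.0 km = 2.0720×10⁶ m.
r_a = 1737 + 3310 = 5047.0 km = 5.0470×10⁶ m.
Semi-major axis a = (r_p + r_a)/2 = 3559.5 km = 3.560×10⁶ m.
Vis-viva: v² = μ(2/r − 1/a) = 4.904×10¹² × (3.963×10⁻⁷ − 2.809×10⁻⁷) = 5.656×10⁵ m²/s².
v = 752.1 m/s.

v ≈ 752 m/s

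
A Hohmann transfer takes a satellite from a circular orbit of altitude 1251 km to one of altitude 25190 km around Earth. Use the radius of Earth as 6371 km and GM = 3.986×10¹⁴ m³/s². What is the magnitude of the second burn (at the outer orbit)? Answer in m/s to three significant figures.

Δv ≈ 1340 m/s

r₁ = 6371 + 1251 = 7622.0 km = 7.6220×10⁶ m.
r₂ = 6371 + 25190 = 31561 km = 3.1561×10⁷ m.
Transfer ellipse a_t = (r₁ + r₂)/2 = 1.959×10⁷ m.
At r₁: circular v_c1 = √(μ/r₁) = 7232 m/s; transfer-perigee v_p = √[μ(2/r₁ − 1/a_t)] = 9179 m/s.
At r₂: circular v_c2 = √(μ/r₂) = 3554 m/s; transfer-apogee v_a = √[μ(2/r₂ − 1/a_t)] = 2217 m/s.
Δv₂ = v_c2 − v_a = 1337 m/s.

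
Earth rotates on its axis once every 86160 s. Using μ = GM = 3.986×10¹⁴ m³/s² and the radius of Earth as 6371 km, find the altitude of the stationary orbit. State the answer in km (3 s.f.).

h_sync ≈ 35800 km

A synchronous orbit has period T, so by Kepler's third law a = (μT²/4π²)^(1/3).
μT²/4π² = 3.986×10¹⁴ × (8.616×10⁴)² / 39.48 = 7.495×10²² m³.
a = 4.216×10⁷ m = 42163 km.
Altitude h = a − R = 42163 − 6371 = 35792 km.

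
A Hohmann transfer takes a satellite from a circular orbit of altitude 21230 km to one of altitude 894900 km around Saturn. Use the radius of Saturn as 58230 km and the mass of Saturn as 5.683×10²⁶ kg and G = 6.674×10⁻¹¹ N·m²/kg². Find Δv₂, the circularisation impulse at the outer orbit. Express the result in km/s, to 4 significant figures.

Δv ≈ 3.833 km/s

μ = GM = 6.674×10⁻¹¹ × 5.683×10²⁶ = 3.793×10¹⁶ m³/s².
r₁ = 58230 + 21230 = 79460 km = 7.9460×10⁷ m.
r₂ = 58230 + 894900 = 953130 km = 9.5313×10⁸ m.
Transfer ellipse a_t = (r₁ + r₂)/2 = 5.163×10⁸ m.
At r₁: circular v_c1 = √(μ/r₁) = 21850 m/s; transfer-perikrone v_p = √[μ(2/r₁ − 1/a_t)] = 29680 m/s.
At r₂: circular v_c2 = √(μ/r₂) = 6308 m/s; transfer-apokrone v_a = √[μ(2/r₂ − 1/a_t)] = 2475 m/s.
Δv₂ = v_c2 − v_a = 3833 m/s.
= 3.833 km/s.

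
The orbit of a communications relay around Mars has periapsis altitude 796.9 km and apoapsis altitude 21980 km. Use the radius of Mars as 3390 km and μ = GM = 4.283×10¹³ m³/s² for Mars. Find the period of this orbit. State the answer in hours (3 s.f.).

r_p = 3390 + 796.9 = 4186.9 km = 4.1869×10⁶ m.
r_a = 3390 + 21980 = 25370 km = 2.5370×10⁷ m.
Semi-major axis a = (r_p + r_a)/2 = (4186.9 + 25370)/2 = 14778 km = 1.478×10⁷ m.
By Kepler's third law T = 2π√(a³/μ) = 2π × 8.681×10³ = 5.454×10⁴ s.
= 15.15 hours.

T ≈ 15.2 hours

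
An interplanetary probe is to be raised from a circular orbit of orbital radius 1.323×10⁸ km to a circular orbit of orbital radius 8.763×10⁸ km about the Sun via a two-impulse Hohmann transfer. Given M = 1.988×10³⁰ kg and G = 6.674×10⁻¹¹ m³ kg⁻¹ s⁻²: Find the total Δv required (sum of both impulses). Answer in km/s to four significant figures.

μ = GM = 6.674×10⁻¹¹ × 1.988×10³⁰ = 1.327×10²⁰ m³/s².
r₁ = 1.323×10⁸ km = 1.323×10¹¹ m.
r₂ = 8.763×10⁸ km = 8.763×10¹¹ m.
Transfer ellipse a_t = (r₁ + r₂)/2 = 5.043×10¹¹ m.
At r₁: circular v_c1 = √(μ/r₁) = 31670 m/s; transfer-perihelion v_p = √[μ(2/r₁ − 1/a_t)] = 41740 m/s.
Δv₁ = v_p − v_c1 = 10080 m/s.
At r₂: circular v_c2 = √(μ/r₂) = 12300 m/s; transfer-aphelion v_a = √[μ(2/r₂ − 1/a_t)] = 6302 m/s.
Δv₂ = v_c2 − v_a = 6002 m/s.
Total Δv = Δv₁ + Δv₂ = 16080 m/s = 16.08 km/s.

Δv_total ≈ 16.08 km/s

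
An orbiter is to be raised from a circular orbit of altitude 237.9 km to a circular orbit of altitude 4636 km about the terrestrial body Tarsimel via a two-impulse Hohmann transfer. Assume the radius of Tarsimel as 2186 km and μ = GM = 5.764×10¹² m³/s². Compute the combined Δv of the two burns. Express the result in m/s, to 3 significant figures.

r₁ = 2186 + 237.9 = 2423.9 km = 2.4239×10⁶ m.
r₂ = 2186 + 4636 = 6822.0 km = 6.8220×10⁶ m.
Transfer ellipse a_t = (r₁ + r₂)/2 = 4.623×10⁶ m.
At r₁: circular v_c1 = √(μ/r₁) = 1542 m/s; transfer-periapsis v_p = √[μ(2/r₁ − 1/a_t)] = 1873 m/s.
Δv₁ = v_p − v_c1 = 331.2 m/s.
At r₂: circular v_c2 = √(μ/r₂) = 919.2 m/s; transfer-apoapsis v_a = √[μ(2/r₂ − 1/a_t)] = 665.6 m/s.
Δv₂ = v_c2 − v_a = 253.6 m/s.
Total Δv = Δv₁ + Δv₂ = 584.8 m/s.

Δv_total ≈ 585 m/s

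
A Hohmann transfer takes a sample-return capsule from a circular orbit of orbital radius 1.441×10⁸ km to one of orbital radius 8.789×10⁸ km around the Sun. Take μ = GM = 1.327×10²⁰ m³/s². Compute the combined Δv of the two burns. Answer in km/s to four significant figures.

Δv_total ≈ 15.20 km/s

r₁ = 1.441×10⁸ km = 1.441×10¹¹ m.
r₂ = 8.789×10⁸ km = 8.789×10¹¹ m.
Transfer ellipse a_t = (r₁ + r₂)/2 = 5.115×10¹¹ m.
At r₁: circular v_c1 = √(μ/r₁) = 30350 m/s; transfer-perihelion v_p = √[μ(2/r₁ − 1/a_t)] = 39780 m/s.
Δv₁ = v_p − v_c1 = 9433 m/s.
At r₂: circular v_c2 = √(μ/r₂) = 12290 m/s; transfer-aphelion v_a = √[μ(2/r₂ − 1/a_t)] = 6522 m/s.
Δv₂ = v_c2 − v_a = 5766 m/s.
Total Δv = Δv₁ + Δv₂ = 15200 m/s = 15.20 km/s.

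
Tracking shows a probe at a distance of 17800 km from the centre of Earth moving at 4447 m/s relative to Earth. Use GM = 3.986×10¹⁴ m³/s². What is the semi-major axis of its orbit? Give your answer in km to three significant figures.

a ≈ 15900 km

r = 1.780×10⁷ m.
Specific orbital energy ε = v²/2 − μ/r = (4447)²/2 − 3.986×10¹⁴/1.780×10⁷ = -1.251×10⁷ J/kg.
Since ε = −μ/(2a), a = −μ/(2ε) = 1.594×10⁷ m = 15937 km.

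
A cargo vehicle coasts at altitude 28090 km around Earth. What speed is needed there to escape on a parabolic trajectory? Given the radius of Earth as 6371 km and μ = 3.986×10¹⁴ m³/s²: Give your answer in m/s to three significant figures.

v_esc ≈ 4810 m/s

r = 6371 + 28090 = 34461 km = 3.4461×10⁷ m.
Escape speed v_esc = √(2μ/r) = √(2 × 3.986×10¹⁴ / 3.446×10⁷) = √(2.313×10⁷) = 4810 m/s.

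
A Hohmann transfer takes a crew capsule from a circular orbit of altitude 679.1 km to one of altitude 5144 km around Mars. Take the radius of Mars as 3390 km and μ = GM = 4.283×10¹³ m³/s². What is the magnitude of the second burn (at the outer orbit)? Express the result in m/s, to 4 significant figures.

r₁ = 3390 + 679.1 = 4069.1 km = 4.0691×10⁶ m.
r₂ = 3390 + 5144 = 8534.0 km = 8.5340×10⁶ m.
Transfer ellipse a_t = (r₁ + r₂)/2 = 6.302×10⁶ m.
At r₁: circular v_c1 = √(μ/r₁) = 3244 m/s; transfer-periapsis v_p = √[μ(2/r₁ − 1/a_t)] = 3776 m/s.
At r₂: circular v_c2 = √(μ/r₂) = 2240 m/s; transfer-apoapsis v_a = √[μ(2/r₂ − 1/a_t)] = 1800 m/s.
Δv₂ = v_c2 − v_a = 440.0 m/s.

Δv ≈ 440.0 m/s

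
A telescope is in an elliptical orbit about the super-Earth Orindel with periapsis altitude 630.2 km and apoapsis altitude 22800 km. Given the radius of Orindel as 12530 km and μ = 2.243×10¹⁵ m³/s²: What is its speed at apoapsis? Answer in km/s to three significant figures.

r_p = 12530 + 630.2 = 13160 km = 1.3160×10⁷ m.
r_a = 12530 + 22800 = 35330 km = 3.5330×10⁷ m.
Semi-major axis a = (r_p + r_a)/2 = 24245 km = 2.425×10⁷ m.
Vis-viva: v² = μ(2/r − 1/a) = 2.243×10¹⁵ × (5.661×10⁻⁸ − 4.125×10⁻⁸) = 3.446×10⁷ m²/s².
v = 5870 m/s = 5.870 km/s.

v ≈ 5.87 km/s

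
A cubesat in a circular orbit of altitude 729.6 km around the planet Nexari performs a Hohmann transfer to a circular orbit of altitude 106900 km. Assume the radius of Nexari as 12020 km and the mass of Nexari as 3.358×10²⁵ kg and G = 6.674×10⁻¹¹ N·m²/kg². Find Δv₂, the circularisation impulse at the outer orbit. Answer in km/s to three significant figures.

Δv ≈ 2.43 km/s

μ = GM = 6.674×10⁻¹¹ × 3.358×10²⁵ = 2.241×10¹⁵ m³/s².
r₁ = 12020 + 729.6 = 12750 km = 1.2750×10⁷ m.
r₂ = 12020 + 106900 = 118920 km = 1.1892×10⁸ m.
Transfer ellipse a_t = (r₁ + r₂)/2 = 6.583×10⁷ m.
At r₁: circular v_c1 = √(μ/r₁) = 13260 m/s; transfer-periapsis v_p = √[μ(2/r₁ − 1/a_t)] = 17820 m/s.
At r₂: circular v_c2 = √(μ/r₂) = 4341 m/s; transfer-apoapsis v_a = √[μ(2/r₂ − 1/a_t)] = 1910 m/s.
Δv₂ = v_c2 − v_a = 2431 m/s.
= 2.431 km/s.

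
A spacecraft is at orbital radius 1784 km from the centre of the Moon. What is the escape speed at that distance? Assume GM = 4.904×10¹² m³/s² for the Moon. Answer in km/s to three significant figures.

r = 1784 km = 1.784×10⁶ m.
Escape speed v_esc = √(2μ/r) = √(2 × 4.904×10¹² / 1.784×10⁶) = √(5.498×10⁶) = 2345 m/s.
= 2.345 km/s.

v_esc ≈ 2.34 km/s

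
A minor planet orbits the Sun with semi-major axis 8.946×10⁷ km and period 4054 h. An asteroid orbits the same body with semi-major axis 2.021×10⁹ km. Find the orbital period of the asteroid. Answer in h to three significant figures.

Kepler's third law: T² ∝ a³, so T₂ = T₁ (a₂/a₁)^(3/2).
a₂/a₁ = 22.59, (a₂/a₁)^(3/2) = 107.4.
T₂ = 4054 × 107.4 = 4.353×10⁵ h.

T₂ ≈ 4.35×10⁵ h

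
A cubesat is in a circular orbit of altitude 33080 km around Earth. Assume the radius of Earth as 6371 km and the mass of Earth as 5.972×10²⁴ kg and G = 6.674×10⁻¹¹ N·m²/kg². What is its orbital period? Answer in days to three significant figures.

μ = GM = 6.674×10⁻¹¹ × 5.972×10²⁴ = 3.986×10¹⁴ m³/s².
r = 6371 + 33080 = 39451 km = 3.9451×10⁷ m.
Kepler's third law: T = 2π√(r³/μ) = 2π√((3.945×10⁷)³ / 3.986×10¹⁴).
r³/μ = 1.541×10⁸ s², so T = 2π × 1.241×10⁴ = 7.799×10⁴ s.
Converting: 7.799×10⁴ s ÷ 86400 = 0.9026 days.

T ≈ 0.903 days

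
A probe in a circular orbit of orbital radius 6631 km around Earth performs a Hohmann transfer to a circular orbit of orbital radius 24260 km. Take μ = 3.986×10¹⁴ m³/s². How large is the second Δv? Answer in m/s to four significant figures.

Δv ≈ 1398 m/s

r₁ = 6631 km = 6.631×10⁶ m.
r₂ = 24260 km = 2.426×10⁷ m.
Transfer ellipse a_t = (r₁ + r₂)/2 = 1.545×10⁷ m.
At r₁: circular v_c1 = √(μ/r₁) = 7753 m/s; transfer-perigee v_p = √[μ(2/r₁ − 1/a_t)] = 9717 m/s.
At r₂: circular v_c2 = √(μ/r₂) = 4053 m/s; transfer-apogee v_a = √[μ(2/r₂ − 1/a_t)] = 2656 m/s.
Δv₂ = v_c2 − v_a = 1398 m/s.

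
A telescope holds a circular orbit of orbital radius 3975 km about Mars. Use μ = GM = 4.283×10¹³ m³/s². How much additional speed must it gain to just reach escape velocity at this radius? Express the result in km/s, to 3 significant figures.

r = 3975 km = 3.975×10⁶ m.
Circular speed v_c = √(μ/r) = 3283 m/s.
Escape speed v_esc = √(2μ/r) = √2 × v_c = 4642 m/s.
Δv = v_esc − v_c = 1360 m/s = 1.360 km/s.

Δv ≈ 1.36 km/s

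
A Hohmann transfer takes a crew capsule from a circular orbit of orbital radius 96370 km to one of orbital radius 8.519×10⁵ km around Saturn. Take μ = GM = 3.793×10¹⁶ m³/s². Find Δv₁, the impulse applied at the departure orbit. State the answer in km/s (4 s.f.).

Δv ≈ 6.754 km/s

r₁ = 96370 km = 9.637×10⁷ m.
r₂ = 8.519×10⁵ km = 8.519×10⁸ m.
Transfer ellipse a_t = (r₁ + r₂)/2 = 4.741×10⁸ m.
At r₁: circular v_c1 = √(μ/r₁) = 19840 m/s; transfer-perikrone v_p = √[μ(2/r₁ − 1/a_t)] = 26590 m/s.
Δv₁ = v_p − v_c1 = 6754 m/s.
= 6.754 km/s.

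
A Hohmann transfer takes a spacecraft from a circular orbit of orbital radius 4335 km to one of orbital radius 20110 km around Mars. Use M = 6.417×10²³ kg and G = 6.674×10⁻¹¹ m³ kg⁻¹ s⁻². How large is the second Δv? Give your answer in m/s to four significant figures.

Δv ≈ 590.2 m/s

μ = GM = 6.674×10⁻¹¹ × 6.417×10²³ = 4.283×10¹³ m³/s².
r₁ = 4335 km = 4.335×10⁶ m.
r₂ = 20110 km = 2.011×10⁷ m.
Transfer ellipse a_t = (r₁ + r₂)/2 = 1.222×10⁷ m.
At r₁: circular v_c1 = √(μ/r₁) = 3143 m/s; transfer-periapsis v_p = √[μ(2/r₁ − 1/a_t)] = 4032 m/s.
At r₂: circular v_c2 = √(μ/r₂) = 1459 m/s; transfer-apoapsis v_a = √[μ(2/r₂ − 1/a_t)] = 869.1 m/s.
Δv₂ = v_c2 − v_a = 590.2 m/s.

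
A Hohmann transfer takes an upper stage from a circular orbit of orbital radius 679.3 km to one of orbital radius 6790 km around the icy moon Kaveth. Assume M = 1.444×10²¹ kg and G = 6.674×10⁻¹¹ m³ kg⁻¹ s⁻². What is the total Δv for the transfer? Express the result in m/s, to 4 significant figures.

μ = GM = 6.674×10⁻¹¹ × 1.444×10²¹ = 9.637×10¹⁰ m³/s².
r₁ = 679.3 km = 6.793×10⁵ m.
r₂ = 6790 km = 6.790×10⁶ m.
Transfer ellipse a_t = (r₁ + r₂)/2 = 3.735×10⁶ m.
At r₁: circular v_c1 = √(μ/r₁) = 376.7 m/s; transfer-periapsis v_p = √[μ(2/r₁ − 1/a_t)] = 507.9 m/s.
Δv₁ = v_p − v_c1 = 131.2 m/s.
At r₂: circular v_c2 = √(μ/r₂) = 119.1 m/s; transfer-apoapsis v_a = √[μ(2/r₂ − 1/a_t)] = 50.81 m/s.
Δv₂ = v_c2 − v_a = 68.33 m/s.
Total Δv = Δv₁ + Δv₂ = 199.5 m/s.

Δv_total ≈ 199.5 m/s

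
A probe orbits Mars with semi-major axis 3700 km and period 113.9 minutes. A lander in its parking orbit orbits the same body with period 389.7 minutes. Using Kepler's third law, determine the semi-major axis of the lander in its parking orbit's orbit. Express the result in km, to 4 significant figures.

a₂ ≈ 8401 km

Kepler's third law: a³ ∝ T², so a₂ = a₁ (T₂/T₁)^(2/3).
T₂/T₁ = 3.421, (T₂/T₁)^(2/3) = 2.271.
a₂ = 3700 × 2.271 = 8401 km.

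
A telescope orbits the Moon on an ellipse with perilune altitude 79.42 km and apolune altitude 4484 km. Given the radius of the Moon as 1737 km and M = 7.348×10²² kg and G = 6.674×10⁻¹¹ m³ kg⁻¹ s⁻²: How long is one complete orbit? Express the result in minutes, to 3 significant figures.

μ = GM = 6.674×10⁻¹¹ × 7.348×10²² = 4.904×10¹² m³/s².
r_p = 1737 + 79.42 = 1816.4 km = 1.8164×10⁶ m.
r_a = 1737 + 4484 = 6221.0 km = 6.2210×10⁶ m.
Semi-major axis a = (r_p + r_a)/2 = (1816.4 + 6221.0)/2 = 4018.7 km = 4.019×10⁶ m.
By Kepler's third law T = 2π√(a³/μ) = 2π × 3.638×10³ = 2.286×10⁴ s.
= 381.0 minutes.

T ≈ 381 minutes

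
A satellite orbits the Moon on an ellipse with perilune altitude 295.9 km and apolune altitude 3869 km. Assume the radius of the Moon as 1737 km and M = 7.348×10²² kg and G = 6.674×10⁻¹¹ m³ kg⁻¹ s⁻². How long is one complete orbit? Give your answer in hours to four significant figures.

T ≈ 5.883 hours

μ = GM = 6.674×10⁻¹¹ × 7.348×10²² = 4.904×10¹² m³/s².
r_p = 1737 + 295.9 = 2032.9 km = 2.0329×10⁶ m.
r_a = 1737 + 3869 = 5606.0 km = 5.6060×10⁶ m.
Semi-major axis a = (r_p + r_a)/2 = (2032.9 + 5606.0)/2 = 3819.4 km = 3.819×10⁶ m.
By Kepler's third law T = 2π√(a³/μ) = 2π × 3.371×10³ = 2.118×10⁴ s.
= 5.883 hours.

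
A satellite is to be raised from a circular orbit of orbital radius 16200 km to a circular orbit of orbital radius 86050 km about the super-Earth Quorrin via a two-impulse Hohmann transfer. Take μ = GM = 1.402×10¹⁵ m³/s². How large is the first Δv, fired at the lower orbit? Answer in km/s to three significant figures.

Δv ≈ 2.77 km/s

r₁ = 16200 km = 1.620×10⁷ m.
r₂ = 86050 km = 8.605×10⁷ m.
Transfer ellipse a_t = (r₁ + r₂)/2 = 5.112×10⁷ m.
At r₁: circular v_c1 = √(μ/r₁) = 9303 m/s; transfer-periapsis v_p = √[μ(2/r₁ − 1/a_t)] = 12070 m/s.
Δv₁ = v_p − v_c1 = 2766 m/s.
= 2.766 km/s.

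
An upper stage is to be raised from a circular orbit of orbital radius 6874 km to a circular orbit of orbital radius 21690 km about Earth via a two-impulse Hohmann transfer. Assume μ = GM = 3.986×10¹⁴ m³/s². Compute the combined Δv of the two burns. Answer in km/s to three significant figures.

Δv_total ≈ 3.08 km/s

r₁ = 6874 km = 6.874×10⁶ m.
r₂ = 21690 km = 2.169×10⁷ m.
Transfer ellipse a_t = (r₁ + r₂)/2 = 1.428×10⁷ m.
At r₁: circular v_c1 = √(μ/r₁) = 7615 m/s; transfer-perigee v_p = √[μ(2/r₁ − 1/a_t)] = 9384 m/s.
Δv₁ = v_p − v_c1 = 1769 m/s.
At r₂: circular v_c2 = √(μ/r₂) = 4287 m/s; transfer-apogee v_a = √[μ(2/r₂ − 1/a_t)] = 2974 m/s.
Δv₂ = v_c2 − v_a = 1313 m/s.
Total Δv = Δv₁ + Δv₂ = 3082 m/s = 3.082 km/s.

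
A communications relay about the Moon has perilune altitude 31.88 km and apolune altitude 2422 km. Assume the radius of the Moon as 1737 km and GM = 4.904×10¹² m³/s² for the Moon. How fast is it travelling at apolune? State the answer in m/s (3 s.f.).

r_p = 1737 + 31.88 = 1768.9 km = 1.7689×10⁶ m.
r_a = 1737 + 2422 = 4159.0 km = 4.1590×10⁶ m.
Semi-major axis a = (r_p + r_a)/2 = 2963.9 km = 2.964×10⁶ m.
Vis-viva: v² = μ(2/r − 1/a) = 4.904×10¹² × (4.809×10⁻⁷ − 3.374×10⁻⁷) = 7.037×10⁵ m²/s².
v = 838.9 m/s.

v ≈ 839 m/s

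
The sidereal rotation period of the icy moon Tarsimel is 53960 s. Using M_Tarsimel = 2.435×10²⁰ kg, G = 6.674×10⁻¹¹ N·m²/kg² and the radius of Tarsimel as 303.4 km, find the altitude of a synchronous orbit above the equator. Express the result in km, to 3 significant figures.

μ = GM = 6.674×10⁻¹¹ × 2.435×10²⁰ = 1.625×10¹⁰ m³/s².
A synchronous orbit has period T, so by Kepler's third law a = (μT²/4π²)^(1/3).
μT²/4π² = 1.625×10¹⁰ × (5.396×10⁴)² / 39.48 = 1.199×10¹⁸ m³.
a = 1.062×10⁶ m = 1062.2 km.
Altitude h = a − R = 1062.2 − 303.4 = 758.84 km.

h_sync ≈ 759 km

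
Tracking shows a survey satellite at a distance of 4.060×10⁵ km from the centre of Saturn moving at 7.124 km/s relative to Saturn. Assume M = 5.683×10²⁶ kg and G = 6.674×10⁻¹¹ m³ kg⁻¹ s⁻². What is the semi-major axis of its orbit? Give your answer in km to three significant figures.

a ≈ 2.79×10⁵ km

μ = GM = 6.674×10⁻¹¹ × 5.683×10²⁶ = 3.793×10¹⁶ m³/s².
r = 4.060×10⁸ m.
Specific orbital energy ε = v²/2 − μ/r = (7124)²/2 − 3.793×10¹⁶/4.060×10⁸ = -6.804×10⁷ J/kg.
Since ε = −μ/(2a), a = −μ/(2ε) = 2.787×10⁸ m = 2.7871×10⁵ km.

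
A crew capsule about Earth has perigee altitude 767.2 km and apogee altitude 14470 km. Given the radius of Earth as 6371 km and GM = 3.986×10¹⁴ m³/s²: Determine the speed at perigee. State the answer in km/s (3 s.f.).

r_p = 6371 + 767.2 = 7138.2 km = 7.1382×10⁶ m.
r_a = 6371 + 14470 = 20841 km = 2.0841×10⁷ m.
Semi-major axis a = (r_p + r_a)/2 = 13990 km = 1.399×10⁷ m.
Vis-viva: v² = μ(2/r − 1/a) = 3.986×10¹⁴ × (2.802×10⁻⁷ − 7.148×10⁻⁸) = 8.319×10⁷ m²/s².
v = 9121 m/s = 9.121 km/s.

v ≈ 9.12 km/s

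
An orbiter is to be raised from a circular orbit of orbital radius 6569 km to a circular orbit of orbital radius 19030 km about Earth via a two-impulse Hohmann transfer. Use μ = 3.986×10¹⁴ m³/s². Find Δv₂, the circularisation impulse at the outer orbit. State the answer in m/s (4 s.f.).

r₁ = 6569 km = 6.569×10⁶ m.
r₂ = 19030 km = 1.903×10⁷ m.
Transfer ellipse a_t = (r₁ + r₂)/2 = 1.280×10⁷ m.
At r₁: circular v_c1 = √(μ/r₁) = 7790 m/s; transfer-perigee v_p = √[μ(2/r₁ − 1/a_t)] = 9498 m/s.
At r₂: circular v_c2 = √(μ/r₂) = 4577 m/s; transfer-apogee v_a = √[μ(2/r₂ − 1/a_t)] = 3279 m/s.
Δv₂ = v_c2 − v_a = 1298 m/s.

Δv ≈ 1298 m/s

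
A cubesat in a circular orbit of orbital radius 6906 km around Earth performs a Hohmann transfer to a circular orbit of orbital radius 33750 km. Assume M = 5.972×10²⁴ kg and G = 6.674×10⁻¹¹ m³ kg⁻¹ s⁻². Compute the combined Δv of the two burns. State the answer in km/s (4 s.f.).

μ = GM = 6.674×10⁻¹¹ × 5.972×10²⁴ = 3.986×10¹⁴ m³/s².
r₁ = 6906 km = 6.906×10⁶ m.
r₂ = 33750 km = 3.375×10⁷ m.
Transfer ellipse a_t = (r₁ + r₂)/2 = 2.033×10⁷ m.
At r₁: circular v_c1 = √(μ/r₁) = 7597 m/s; transfer-perigee v_p = √[μ(2/r₁ − 1/a_t)] = 9789 m/s.
Δv₁ = v_p − v_c1 = 2192 m/s.
At r₂: circular v_c2 = √(μ/r₂) = 3436 m/s; transfer-apogee v_a = √[μ(2/r₂ − 1/a_t)] = 2003 m/s.
Δv₂ = v_c2 − v_a = 1433 m/s.
Total Δv = Δv₁ + Δv₂ = 3625 m/s = 3.625 km/s.

Δv_total ≈ 3.625 km/s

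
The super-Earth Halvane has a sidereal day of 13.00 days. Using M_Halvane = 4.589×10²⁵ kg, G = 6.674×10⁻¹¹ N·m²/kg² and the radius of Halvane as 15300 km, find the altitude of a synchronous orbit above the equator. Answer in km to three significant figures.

h_sync ≈ 4.46×10⁵ km

μ = GM = 6.674×10⁻¹¹ × 4.589×10²⁵ = 3.063×10¹⁵ m³/s².
T = 13.00 days = 1.123×10⁶ s.
A synchronous orbit has period T, so by Kepler's third law a = (μT²/4π²)^(1/3).
μT²/4π² = 3.063×10¹⁵ × (1.123×10⁶)² / 39.48 = 9.787×10²⁵ m³.
a = 4.608×10⁸ m = 4.6084×10⁵ km.
Altitude h = a − R = 4.6084×10⁵ − 15300 = 4.4554×10⁵ km.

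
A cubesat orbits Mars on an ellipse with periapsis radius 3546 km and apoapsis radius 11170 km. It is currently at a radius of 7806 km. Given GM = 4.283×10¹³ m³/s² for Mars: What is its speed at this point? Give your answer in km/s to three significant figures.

Semi-major axis a = (r_p + r_a)/2 = 7358.0 km = 7.358×10⁶ m.
Vis-viva: v² = μ(2/r − 1/a) = 4.283×10¹³ × (2.562×10⁻⁷ − 1.359×10⁻⁷) = 5.153×10⁶ m²/s².
v = 2270 m/s = 2.270 km/s.

v ≈ 2.27 km/s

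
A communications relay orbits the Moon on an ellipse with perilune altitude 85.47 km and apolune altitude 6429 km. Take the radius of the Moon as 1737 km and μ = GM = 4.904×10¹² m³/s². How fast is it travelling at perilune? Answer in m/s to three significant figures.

r_p = 1737 + 85.47 = 1822.5 km = 1.8225×10⁶ m.
r_a = 1737 + 6429 = 8166.0 km = 8.1660×10⁶ m.
Semi-major axis a = (r_p + r_a)/2 = 4994.2 km = 4.994×10⁶ m.
Vis-viva: v² = μ(2/r − 1/a) = 4.904×10¹² × (1.097×10⁻⁶ − 2.002×10⁻⁷) = 4.400×10⁶ m²/s².
v = 2098 m/s.

v ≈ 2100 m/s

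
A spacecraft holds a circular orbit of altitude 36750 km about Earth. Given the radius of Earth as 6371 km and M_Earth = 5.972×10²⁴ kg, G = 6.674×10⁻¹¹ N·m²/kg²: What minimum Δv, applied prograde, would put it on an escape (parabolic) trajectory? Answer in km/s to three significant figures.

Δv ≈ 1.26 km/s

μ = GM = 6.674×10⁻¹¹ × 5.972×10²⁴ = 3.986×10¹⁴ m³/s².
r = 6371 + 36750 = 43121 km = 4.3121×10⁷ m.
Circular speed v_c = √(μ/r) = 3040 m/s.
Escape speed v_esc = √(2μ/r) = √2 × v_c = 4300 m/s.
Δv = v_esc − v_c = 1259 m/s = 1.259 km/s.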